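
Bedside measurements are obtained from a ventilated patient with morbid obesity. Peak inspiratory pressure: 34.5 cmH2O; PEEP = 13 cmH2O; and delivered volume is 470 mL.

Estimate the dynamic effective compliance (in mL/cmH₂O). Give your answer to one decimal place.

21.9

Dynamic compliance = Vt / (PIP − PEEP) = 470 / (34.5 − 13) = 470 / 21.5 = 21.86 mL/cmH2O.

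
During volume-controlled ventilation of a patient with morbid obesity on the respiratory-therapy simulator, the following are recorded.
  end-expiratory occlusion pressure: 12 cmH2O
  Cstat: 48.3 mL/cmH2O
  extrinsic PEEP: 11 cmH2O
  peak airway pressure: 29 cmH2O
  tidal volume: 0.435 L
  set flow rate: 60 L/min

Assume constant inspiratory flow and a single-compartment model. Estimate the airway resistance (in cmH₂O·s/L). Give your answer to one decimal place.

8.0

Flow: 60 L/min ÷ 60 = 1 L/s.
Total PEEP = 12 cmH2O (set 11 + intrinsic 1); this is the baseline alveolar pressure.
Equation of motion (constant flow): PIP = Vt/C + R·V̇ + PEEP.
R·V̇ = PIP − Vt/C − PEEP = 29 − 435/48.3 − 12 = 29 − 9.006 − 12 = 7.994 cmH2O.
R = 7.994 / 1 = 7.994 cmH2O·s/L.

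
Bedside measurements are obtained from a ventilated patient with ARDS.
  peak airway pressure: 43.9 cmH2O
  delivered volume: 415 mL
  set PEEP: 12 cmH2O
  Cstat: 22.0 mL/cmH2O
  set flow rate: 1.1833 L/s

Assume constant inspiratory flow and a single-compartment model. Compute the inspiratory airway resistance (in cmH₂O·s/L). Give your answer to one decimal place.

Equation of motion (constant flow): PIP = Vt/C + R·V̇ + PEEP.
R·V̇ = PIP − Vt/C − PEEP = 43.9 − 415/22.0 − 12 = 43.9 − 18.864 − 12 = 13.036 cmH2O.
R = 13.036 / 1.1833 = 11.017 cmH2O·s/L.

11.0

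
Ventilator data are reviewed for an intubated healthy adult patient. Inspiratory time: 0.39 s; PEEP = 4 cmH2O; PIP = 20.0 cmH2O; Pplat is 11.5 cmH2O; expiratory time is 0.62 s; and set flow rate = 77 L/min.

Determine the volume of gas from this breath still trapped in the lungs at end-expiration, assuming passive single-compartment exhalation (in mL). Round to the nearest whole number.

Flow: 77 L/min ÷ 60 = 1.2833 L/s.
Vt = flow × Ti = 1.2833 L/s × 0.39 s × 1000 mL/L = 500.49 mL.
R = (PIP − Pplat)/V̇ = (20.0 − 11.5) / 1.2833 = 8.5/1.2833 = 6.624 cmH2O·s/L.
C = Vt/(Pplat − PEEP) = 500.49 / (11.5 − 4) = 500.49/7.5 = 66.732 mL/cmH2O.
τ = R × C = 6.624 × 0.06673 L/cmH2O = 0.442 s.
Fraction remaining = e^(−Te/τ) = e^(−0.62/0.442) = 0.2459.
Trapped volume = 500.49 × 0.2459 = 123.07 mL.

123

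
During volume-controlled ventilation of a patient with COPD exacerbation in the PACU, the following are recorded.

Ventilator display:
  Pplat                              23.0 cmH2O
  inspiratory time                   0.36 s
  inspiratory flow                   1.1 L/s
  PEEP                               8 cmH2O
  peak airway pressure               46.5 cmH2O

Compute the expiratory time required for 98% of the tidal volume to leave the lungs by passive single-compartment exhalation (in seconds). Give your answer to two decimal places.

2.21

Vt = flow × Ti = 1.1 L/s × 0.36 s × 1000 mL/L = 396.0 mL.
R = (PIP − Pplat)/V̇ = (46.5 − 23.0) / 1.1 = 23.5/1.1 = 21.364 cmH2O·s/L.
C = Vt/(Pplat − PEEP) = 396.0 / (23.0 − 8) = 396.0/15.0 = 26.4 mL/cmH2O.
τ = R × C = 21.364 × 0.0264 L/cmH2O = 0.564 s.
t = −τ·ln(1 − 0.98) = −0.564·ln(0.02) = 2.206 s.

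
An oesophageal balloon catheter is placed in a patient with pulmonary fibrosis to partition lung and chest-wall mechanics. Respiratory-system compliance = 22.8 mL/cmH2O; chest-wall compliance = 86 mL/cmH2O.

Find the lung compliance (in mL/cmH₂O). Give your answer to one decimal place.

1/CL = 1/Crs − 1/Ccw.
1/CL = 1/22.8 − 1/86 = 0.03223.
CL = 31.027 mL/cmH2O.

31.0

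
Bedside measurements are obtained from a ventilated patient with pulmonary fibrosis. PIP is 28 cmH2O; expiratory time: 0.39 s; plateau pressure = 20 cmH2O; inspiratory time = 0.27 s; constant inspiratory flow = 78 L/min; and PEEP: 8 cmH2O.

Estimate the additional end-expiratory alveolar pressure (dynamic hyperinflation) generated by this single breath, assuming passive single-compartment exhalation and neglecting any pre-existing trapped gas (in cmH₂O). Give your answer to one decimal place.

Flow: 78 L/min ÷ 60 = 1.3 L/s.
Vt = flow × Ti = 1.3 L/s × 0.27 s × 1000 mL/L = 351.0 mL.
R = (PIP − Pplat)/V̇ = (28 − 20) / 1.3 = 8.0/1.3 = 6.154 cmH2O·s/L.
C = Vt/(Pplat − PEEP) = 351.0 / (20 − 8) = 351.0/12.0 = 29.25 mL/cmH2O.
τ = R × C = 6.154 × 0.02925 L/cmH2O = 0.18 s.
Fraction remaining = e^(−Te/τ) = e^(−0.39/0.18) = 0.1146; trapped volume = 351.0 × 0.1146 = 40.225 mL.
Additional alveolar pressure from trapping ≈ V_trapped / C = 40.225 / 29.25 = 1.375 cmH2O.

1.4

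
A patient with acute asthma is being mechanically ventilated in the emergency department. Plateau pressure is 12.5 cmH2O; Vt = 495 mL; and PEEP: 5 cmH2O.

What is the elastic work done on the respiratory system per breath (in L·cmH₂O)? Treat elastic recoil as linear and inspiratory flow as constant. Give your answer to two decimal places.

1.86

Elastic work ≈ ½ × (Pplat − PEEP) × Vt = 0.5 × (12.5 − 5) × 0.495 L = 0.5 × 7.5 × 0.495 = 1.856 L·cmH2O.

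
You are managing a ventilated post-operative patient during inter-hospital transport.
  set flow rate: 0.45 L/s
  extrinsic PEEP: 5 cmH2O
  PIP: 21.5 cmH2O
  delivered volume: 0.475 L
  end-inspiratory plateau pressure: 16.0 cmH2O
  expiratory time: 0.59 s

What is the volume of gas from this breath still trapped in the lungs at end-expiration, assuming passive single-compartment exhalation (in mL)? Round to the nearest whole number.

R = (PIP − Pplat)/V̇ = (21.5 − 16.0) / 0.45 = 5.5/0.45 = 12.222 cmH2O·s/L.
C = Vt/(Pplat − PEEP) = 475.0 / (16.0 − 5) = 475.0/11.0 = 43.182 mL/cmH2O.
τ = R × C = 12.222 × 0.04318 L/cmH2O = 0.5277 s.
Fraction remaining = e^(−Te/τ) = e^(−0.59/0.5277) = 0.3269.
Trapped volume = 475.0 × 0.3269 = 155.28 mL.

155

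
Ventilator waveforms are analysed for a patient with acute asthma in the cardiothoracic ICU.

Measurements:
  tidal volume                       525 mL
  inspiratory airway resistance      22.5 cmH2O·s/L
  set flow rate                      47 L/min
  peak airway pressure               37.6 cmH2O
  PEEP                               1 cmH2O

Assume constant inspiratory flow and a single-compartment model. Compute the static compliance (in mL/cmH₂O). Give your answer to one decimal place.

27.7

Flow: 47 L/min ÷ 60 = 0.7833 L/s.
Equation of motion (constant flow): PIP = Vt/C + R·V̇ + PEEP.
Vt/C = PIP − R·V̇ − PEEP = 37.6 − 22.5×0.7833 − 1 = 37.6 − 17.624 − 1 = 18.976 cmH2O.
C = Vt / 18.976 = 525 / 18.976 = 27.667 mL/cmH2O.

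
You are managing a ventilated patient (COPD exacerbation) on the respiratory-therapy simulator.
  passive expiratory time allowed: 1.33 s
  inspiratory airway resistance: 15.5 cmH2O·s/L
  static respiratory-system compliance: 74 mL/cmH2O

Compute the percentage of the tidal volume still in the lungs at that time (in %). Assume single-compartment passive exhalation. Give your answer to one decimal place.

31.4

τ = R × C = 15.5 × 74 mL/cmH2O = 15.5 × 0.074 L/cmH2O = 1.147 s.
Passive exhalation: V(t)/V₀ = e^(−t/τ) = e^(−1.33/1.147) = 0.3136.
Fraction remaining = 0.3136 → 31.36%.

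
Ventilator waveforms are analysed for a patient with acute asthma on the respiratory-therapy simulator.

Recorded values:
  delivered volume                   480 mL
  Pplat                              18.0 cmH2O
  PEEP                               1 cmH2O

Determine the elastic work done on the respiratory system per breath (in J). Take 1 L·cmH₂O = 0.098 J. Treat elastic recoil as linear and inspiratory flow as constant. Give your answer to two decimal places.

0.40

Elastic work ≈ ½ × (Pplat − PEEP) × Vt = 0.5 × (18.0 − 1) × 0.480 L = 0.5 × 17.0 × 0.480 = 4.08 L·cmH2O.
× 0.098 J/(L·cmH2O) → 0.3998 J.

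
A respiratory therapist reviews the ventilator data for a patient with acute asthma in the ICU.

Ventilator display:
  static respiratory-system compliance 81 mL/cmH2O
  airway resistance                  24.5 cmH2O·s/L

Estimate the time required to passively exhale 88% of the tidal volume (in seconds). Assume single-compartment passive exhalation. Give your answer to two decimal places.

4.21

τ = R × C = 24.5 × 81 mL/cmH2O = 24.5 × 0.081 L/cmH2O = 1.985 s.
Exhaled fraction f = 1 − e^(−t/τ) → t = −τ·ln(1 − f) = −1.985·ln(0.12) = 4.209 s.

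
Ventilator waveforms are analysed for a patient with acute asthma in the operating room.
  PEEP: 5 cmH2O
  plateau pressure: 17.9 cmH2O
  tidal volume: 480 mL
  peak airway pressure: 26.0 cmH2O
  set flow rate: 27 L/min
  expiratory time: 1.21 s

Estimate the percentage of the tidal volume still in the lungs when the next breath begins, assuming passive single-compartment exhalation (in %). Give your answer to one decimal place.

Flow: 27 L/min ÷ 60 = 0.45 L/s.
R = (PIP − Pplat)/V̇ = (26.0 − 17.9) / 0.45 = 8.1/0.45 = 18.0 cmH2O·s/L.
C = Vt/(Pplat − PEEP) = 480.0 / (17.9 − 5) = 480.0/12.9 = 37.209 mL/cmH2O.
τ = R × C = 18.0 × 0.03721 L/cmH2O = 0.6698 s.
Fraction remaining at end-expiration = e^(−Te/τ) = e^(−1.21/0.6698) = 0.1642 → 16.42%.

16.4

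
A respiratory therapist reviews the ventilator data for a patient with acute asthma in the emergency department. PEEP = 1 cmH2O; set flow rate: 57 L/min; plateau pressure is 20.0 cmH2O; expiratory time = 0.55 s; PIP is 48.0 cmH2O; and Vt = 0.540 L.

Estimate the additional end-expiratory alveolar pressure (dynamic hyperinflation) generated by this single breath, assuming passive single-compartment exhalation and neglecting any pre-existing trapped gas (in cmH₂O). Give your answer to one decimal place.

9.9

Flow: 57 L/min ÷ 60 = 0.95 L/s.
R = (PIP − Pplat)/V̇ = (48.0 − 20.0) / 0.95 = 28.0/0.95 = 29.474 cmH2O·s/L.
C = Vt/(Pplat − PEEP) = 540.0 / (20.0 − 1) = 540.0/19.0 = 28.421 mL/cmH2O.
τ = R × C = 29.474 × 0.02842 L/cmH2O = 0.8377 s.
Fraction remaining = e^(−Te/τ) = e^(−0.55/0.8377) = 0.5186; trapped volume = 540.0 × 0.5186 = 280.04 mL.
Additional alveolar pressure from trapping ≈ V_trapped / C = 280.04 / 28.421 = 9.853 cmH2O.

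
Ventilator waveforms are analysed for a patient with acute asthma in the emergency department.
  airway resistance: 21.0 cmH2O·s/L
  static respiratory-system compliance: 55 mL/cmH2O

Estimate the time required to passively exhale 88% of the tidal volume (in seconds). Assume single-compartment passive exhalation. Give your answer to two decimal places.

2.45

τ = R × C = 21.0 × 55 mL/cmH2O = 21.0 × 0.055 L/cmH2O = 1.155 s.
Exhaled fraction f = 1 − e^(−t/τ) → t = −τ·ln(1 − f) = −1.155·ln(0.12) = 2.449 s.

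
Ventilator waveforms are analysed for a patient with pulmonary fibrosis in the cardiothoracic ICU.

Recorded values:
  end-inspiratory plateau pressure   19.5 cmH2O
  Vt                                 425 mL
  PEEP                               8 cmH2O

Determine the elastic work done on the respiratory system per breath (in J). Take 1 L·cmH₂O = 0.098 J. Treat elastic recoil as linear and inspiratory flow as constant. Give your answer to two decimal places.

Elastic work ≈ ½ × (Pplat − PEEP) × Vt = 0.5 × (19.5 − 8) × 0.425 L = 0.5 × 11.5 × 0.425 = 2.444 L·cmH2O.
× 0.098 J/(L·cmH2O) → 0.2395 J.

0.24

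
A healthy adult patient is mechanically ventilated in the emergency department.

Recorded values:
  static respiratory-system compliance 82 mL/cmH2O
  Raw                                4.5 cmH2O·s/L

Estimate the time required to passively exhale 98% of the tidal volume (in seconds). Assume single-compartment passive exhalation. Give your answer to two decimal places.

τ = R × C = 4.5 × 82 mL/cmH2O = 4.5 × 0.082 L/cmH2O = 0.369 s.
Exhaled fraction f = 1 − e^(−t/τ) → t = −τ·ln(1 − f) = −0.369·ln(0.02) = 1.444 s.

1.44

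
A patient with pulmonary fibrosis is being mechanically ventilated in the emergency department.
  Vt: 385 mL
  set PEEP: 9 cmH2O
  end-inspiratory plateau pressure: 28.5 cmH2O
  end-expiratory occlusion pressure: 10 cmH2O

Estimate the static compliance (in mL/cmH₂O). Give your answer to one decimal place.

End-expiratory occlusion gives total PEEP = 10 cmH2O (intrinsic PEEP = 10 − 9 = 1). Use total PEEP for the elastic gradient.
Cstat = Vt / (Pplat − PEEPtotal) = 385 / (28.5 − 10) = 385 / 18.5 = 20.811 mL/cmH2O.

20.8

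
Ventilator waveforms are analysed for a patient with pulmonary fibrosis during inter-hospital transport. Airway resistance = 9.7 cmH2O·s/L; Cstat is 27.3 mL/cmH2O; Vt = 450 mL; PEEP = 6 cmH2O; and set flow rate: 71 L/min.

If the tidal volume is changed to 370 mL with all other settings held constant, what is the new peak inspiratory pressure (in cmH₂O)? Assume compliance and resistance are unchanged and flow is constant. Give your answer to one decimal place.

31.0

Flow: 71 L/min ÷ 60 = 1.1833 L/s.
PIP = Vt/C + R·V̇ + PEEP (constant-flow equation of motion).
Only the elastic term changes: ΔPIP = ΔVt / C = (370 − 450) / 27.3 = -2.93 cmH2O.
Original PIP = 450/27.3 + 9.7×1.1833 + 6 = 33.962 cmH2O; new PIP = 33.962 + (-2.93) = 31.032 cmH2O.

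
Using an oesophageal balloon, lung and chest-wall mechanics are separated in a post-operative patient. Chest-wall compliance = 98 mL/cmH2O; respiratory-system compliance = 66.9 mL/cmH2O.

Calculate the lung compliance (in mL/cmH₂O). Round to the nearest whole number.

211

1/CL = 1/Crs − 1/Ccw.
1/CL = 1/66.9 − 1/98 = 0.004744.
CL = 210.79 mL/cmH2O.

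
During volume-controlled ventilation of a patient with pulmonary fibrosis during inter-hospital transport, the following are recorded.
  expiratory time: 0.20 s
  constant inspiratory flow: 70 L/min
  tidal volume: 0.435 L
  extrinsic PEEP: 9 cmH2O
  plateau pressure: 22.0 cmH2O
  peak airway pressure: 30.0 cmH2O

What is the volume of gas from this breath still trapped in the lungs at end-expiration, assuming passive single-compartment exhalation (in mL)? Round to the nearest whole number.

182

Flow: 70 L/min ÷ 60 = 1.1667 L/s.
R = (PIP − Pplat)/V̇ = (30.0 − 22.0) / 1.1667 = 8.0/1.1667 = 6.857 cmH2O·s/L.
C = Vt/(Pplat − PEEP) = 435.0 / (22.0 − 9) = 435.0/13.0 = 33.462 mL/cmH2O.
τ = R × C = 6.857 × 0.03346 L/cmH2O = 0.2294 s.
Fraction remaining = e^(−Te/τ) = e^(−0.20/0.2294) = 0.4182.
Trapped volume = 435.0 × 0.4182 = 181.92 mL.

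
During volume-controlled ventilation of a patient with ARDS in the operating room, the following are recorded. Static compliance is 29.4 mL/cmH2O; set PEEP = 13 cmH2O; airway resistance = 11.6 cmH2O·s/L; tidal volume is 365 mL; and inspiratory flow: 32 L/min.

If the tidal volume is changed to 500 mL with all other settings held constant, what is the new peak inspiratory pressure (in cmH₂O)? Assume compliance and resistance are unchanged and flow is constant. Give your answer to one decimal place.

36.2

Flow: 32 L/min ÷ 60 = 0.5333 L/s.
PIP = Vt/C + R·V̇ + PEEP (constant-flow equation of motion).
Only the elastic term changes: ΔPIP = ΔVt / C = (500 − 365) / 29.4 = 4.592 cmH2O.
Original PIP = 365/29.4 + 11.6×0.5333 + 13 = 31.601 cmH2O; new PIP = 31.601 + (4.592) = 36.193 cmH2O.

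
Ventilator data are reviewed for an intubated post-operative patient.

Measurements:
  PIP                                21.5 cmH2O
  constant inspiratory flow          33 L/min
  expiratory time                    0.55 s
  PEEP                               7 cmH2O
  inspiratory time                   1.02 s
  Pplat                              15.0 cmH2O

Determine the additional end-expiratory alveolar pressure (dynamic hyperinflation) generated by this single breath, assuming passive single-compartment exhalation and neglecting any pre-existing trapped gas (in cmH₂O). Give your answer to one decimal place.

Flow: 33 L/min ÷ 60 = 0.55 L/s.
Vt = flow × Ti = 0.55 L/s × 1.02 s × 1000 mL/L = 561.0 mL.
R = (PIP − Pplat)/V̇ = (21.5 − 15.0) / 0.55 = 6.5/0.55 = 11.818 cmH2O·s/L.
C = Vt/(Pplat − PEEP) = 561.0 / (15.0 − 7) = 561.0/8.0 = 70.125 mL/cmH2O.
τ = R × C = 11.818 × 0.07013 L/cmH2O = 0.8288 s.
Fraction remaining = e^(−Te/τ) = e^(−0.55/0.8288) = 0.515; trapped volume = 561.0 × 0.515 = 288.92 mL.
Additional alveolar pressure from trapping ≈ V_trapped / C = 288.92 / 70.125 = 4.12 cmH2O.

4.1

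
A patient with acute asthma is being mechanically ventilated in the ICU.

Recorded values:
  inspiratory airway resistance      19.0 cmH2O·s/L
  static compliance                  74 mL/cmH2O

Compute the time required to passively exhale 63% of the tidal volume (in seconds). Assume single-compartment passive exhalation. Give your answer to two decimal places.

1.40

τ = R × C = 19.0 × 74 mL/cmH2O = 19.0 × 0.074 L/cmH2O = 1.406 s.
Exhaled fraction f = 1 − e^(−t/τ) → t = −τ·ln(1 − f) = −1.406·ln(0.37) = 1.398 s.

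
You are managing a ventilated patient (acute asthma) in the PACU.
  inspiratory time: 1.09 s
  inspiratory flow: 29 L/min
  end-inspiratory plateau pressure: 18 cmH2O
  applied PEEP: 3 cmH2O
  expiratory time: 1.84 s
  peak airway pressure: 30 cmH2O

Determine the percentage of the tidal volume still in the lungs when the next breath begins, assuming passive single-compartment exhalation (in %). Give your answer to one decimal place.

12.1

Flow: 29 L/min ÷ 60 = 0.4833 L/s.
Vt = flow × Ti = 0.4833 L/s × 1.09 s × 1000 mL/L = 526.8 mL.
R = (PIP − Pplat)/V̇ = (30 − 18) / 0.4833 = 12.0/0.4833 = 24.829 cmH2O·s/L.
C = Vt/(Pplat − PEEP) = 526.8 / (18 − 3) = 526.8/15.0 = 35.12 mL/cmH2O.
τ = R × C = 24.829 × 0.03512 L/cmH2O = 0.872 s.
Fraction remaining at end-expiration = e^(−Te/τ) = e^(−1.84/0.872) = 0.1212 → 12.12%.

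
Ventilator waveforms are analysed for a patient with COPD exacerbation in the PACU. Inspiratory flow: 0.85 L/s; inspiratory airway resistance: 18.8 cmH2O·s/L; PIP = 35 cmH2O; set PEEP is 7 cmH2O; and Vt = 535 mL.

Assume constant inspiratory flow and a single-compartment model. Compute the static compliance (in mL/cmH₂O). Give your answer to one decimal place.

Equation of motion (constant flow): PIP = Vt/C + R·V̇ + PEEP.
Vt/C = PIP − R·V̇ − PEEP = 35 − 18.8×0.85 − 7 = 35 − 15.98 − 7 = 12.02 cmH2O.
C = Vt / 12.02 = 535 / 12.02 = 44.509 mL/cmH2O.

44.5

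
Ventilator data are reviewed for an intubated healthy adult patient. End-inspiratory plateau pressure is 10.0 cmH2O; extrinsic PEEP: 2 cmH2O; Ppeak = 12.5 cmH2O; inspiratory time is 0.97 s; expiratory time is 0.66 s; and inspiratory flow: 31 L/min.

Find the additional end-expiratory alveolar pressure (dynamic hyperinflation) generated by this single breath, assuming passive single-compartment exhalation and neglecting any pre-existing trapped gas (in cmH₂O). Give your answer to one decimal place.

0.9

Flow: 31 L/min ÷ 60 = 0.5167 L/s.
Vt = flow × Ti = 0.5167 L/s × 0.97 s × 1000 mL/L = 501.2 mL.
R = (PIP − Pplat)/V̇ = (12.5 − 10.0) / 0.5167 = 2.5/0.5167 = 4.838 cmH2O·s/L.
C = Vt/(Pplat − PEEP) = 501.2 / (10.0 − 2) = 501.2/8.0 = 62.65 mL/cmH2O.
τ = R × C = 4.838 × 0.06265 L/cmH2O = 0.3031 s.
Fraction remaining = e^(−Te/τ) = e^(−0.66/0.3031) = 0.1133; trapped volume = 501.2 × 0.1133 = 56.786 mL.
Additional alveolar pressure from trapping ≈ V_trapped / C = 56.786 / 62.65 = 0.9064 cmH2O.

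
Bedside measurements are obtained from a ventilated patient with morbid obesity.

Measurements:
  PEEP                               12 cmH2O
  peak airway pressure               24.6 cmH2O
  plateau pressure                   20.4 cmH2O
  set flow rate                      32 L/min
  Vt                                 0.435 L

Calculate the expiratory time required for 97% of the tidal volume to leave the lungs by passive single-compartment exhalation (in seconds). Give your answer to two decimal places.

Flow: 32 L/min ÷ 60 = 0.5333 L/s.
R = (PIP − Pplat)/V̇ = (24.6 − 20.4) / 0.5333 = 4.2/0.5333 = 7.875 cmH2O·s/L.
C = Vt/(Pplat − PEEP) = 435.0 / (20.4 − 12) = 435.0/8.4 = 51.786 mL/cmH2O.
τ = R × C = 7.875 × 0.05179 L/cmH2O = 0.4078 s.
t = −τ·ln(1 − 0.97) = −0.4078·ln(0.03) = 1.43 s.

1.43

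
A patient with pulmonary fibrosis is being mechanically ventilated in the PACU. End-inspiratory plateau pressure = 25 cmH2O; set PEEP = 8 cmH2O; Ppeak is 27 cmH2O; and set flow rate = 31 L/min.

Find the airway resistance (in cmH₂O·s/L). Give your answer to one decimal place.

Flow: 31 L/min ÷ 60 = 0.5167 L/s.
Raw = (PIP − Pplat) / flow = (27 − 25) / 0.5167 = 2.0 / 0.5167 = 3.871 cmH2O·s/L.

3.9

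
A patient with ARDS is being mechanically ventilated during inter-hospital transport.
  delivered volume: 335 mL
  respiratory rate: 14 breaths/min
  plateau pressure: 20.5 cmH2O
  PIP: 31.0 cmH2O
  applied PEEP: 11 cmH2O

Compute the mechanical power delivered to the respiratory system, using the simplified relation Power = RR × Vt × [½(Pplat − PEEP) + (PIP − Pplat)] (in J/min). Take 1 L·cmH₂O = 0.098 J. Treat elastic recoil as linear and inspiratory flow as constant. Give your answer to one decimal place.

7.0

Per-breath work = Vt × [½(Pplat−PEEP) + (PIP−Pplat)] = 0.335 × [0.5×9.5 + 10.5] = 0.335 × 15.25 = 5.109 L·cmH2O.
Power = 14 × 5.109 = 71.526 L·cmH2O/min.
× 0.098 J/(L·cmH2O) → 7.01 J/min.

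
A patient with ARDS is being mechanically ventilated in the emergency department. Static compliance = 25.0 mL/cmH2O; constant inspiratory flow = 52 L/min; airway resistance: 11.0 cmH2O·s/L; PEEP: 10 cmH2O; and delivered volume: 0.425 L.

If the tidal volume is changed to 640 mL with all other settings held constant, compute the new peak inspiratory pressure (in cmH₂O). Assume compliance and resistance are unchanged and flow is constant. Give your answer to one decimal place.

Flow: 52 L/min ÷ 60 = 0.8667 L/s.
PIP = Vt/C + R·V̇ + PEEP (constant-flow equation of motion).
Only the elastic term changes: ΔPIP = ΔVt / C = (640 − 425) / 25.0 = 8.6 cmH2O.
Original PIP = 425/25.0 + 11.0×0.8667 + 10 = 36.534 cmH2O; new PIP = 36.534 + (8.6) = 45.134 cmH2O.

45.1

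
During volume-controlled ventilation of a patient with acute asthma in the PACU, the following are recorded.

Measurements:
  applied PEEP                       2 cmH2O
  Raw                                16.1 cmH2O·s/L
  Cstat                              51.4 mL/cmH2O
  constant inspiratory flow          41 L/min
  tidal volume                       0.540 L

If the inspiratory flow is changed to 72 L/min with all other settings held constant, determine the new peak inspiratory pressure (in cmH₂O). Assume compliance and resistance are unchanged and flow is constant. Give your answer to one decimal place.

Flow: 41 L/min ÷ 60 = 0.6833 L/s.
New flow: 72 L/min ÷ 60 = 1.2 L/s.
PIP = Vt/C + R·V̇ + PEEP (constant-flow equation of motion).
Only the resistive term changes: ΔPIP = R × ΔV̇ = 16.1 × (1.2 − 0.6833) = 16.1 × 0.5167 = 8.319 cmH2O.
Original PIP = 540/51.4 + 16.1×0.6833 + 2 = 23.507 cmH2O; new PIP = 23.507 + (8.319) = 31.826 cmH2O.

31.8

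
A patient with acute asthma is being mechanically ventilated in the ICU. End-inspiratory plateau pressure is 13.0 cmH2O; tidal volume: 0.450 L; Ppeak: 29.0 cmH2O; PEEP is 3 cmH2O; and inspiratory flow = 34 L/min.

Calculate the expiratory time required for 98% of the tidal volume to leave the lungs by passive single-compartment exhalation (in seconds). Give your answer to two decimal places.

Flow: 34 L/min ÷ 60 = 0.5667 L/s.
R = (PIP − Pplat)/V̇ = (29.0 − 13.0) / 0.5667 = 16.0/0.5667 = 28.234 cmH2O·s/L.
C = Vt/(Pplat − PEEP) = 450.0 / (13.0 − 3) = 450.0/10.0 = 45.0 mL/cmH2O.
τ = R × C = 28.234 × 0.045 L/cmH2O = 1.271 s.
t = −τ·ln(1 − 0.98) = −1.271·ln(0.02) = 4.972 s.

4.97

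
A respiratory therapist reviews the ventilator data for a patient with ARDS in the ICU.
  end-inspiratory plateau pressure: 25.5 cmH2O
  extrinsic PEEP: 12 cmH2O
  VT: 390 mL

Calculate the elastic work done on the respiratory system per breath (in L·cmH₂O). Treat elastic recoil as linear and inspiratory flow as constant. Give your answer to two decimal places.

2.63

Elastic work ≈ ½ × (Pplat − PEEP) × Vt = 0.5 × (25.5 − 12) × 0.390 L = 0.5 × 13.5 × 0.390 = 2.633 L·cmH2O.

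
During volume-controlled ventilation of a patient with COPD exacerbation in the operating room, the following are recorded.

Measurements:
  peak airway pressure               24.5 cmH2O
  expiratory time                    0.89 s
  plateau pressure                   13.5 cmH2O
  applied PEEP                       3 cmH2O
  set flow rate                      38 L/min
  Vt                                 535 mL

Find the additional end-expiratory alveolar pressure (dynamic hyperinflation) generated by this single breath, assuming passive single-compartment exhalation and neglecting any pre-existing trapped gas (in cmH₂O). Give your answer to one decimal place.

3.8

Flow: 38 L/min ÷ 60 = 0.6333 L/s.
R = (PIP − Pplat)/V̇ = (24.5 − 13.5) / 0.6333 = 11.0/0.6333 = 17.369 cmH2O·s/L.
C = Vt/(Pplat − PEEP) = 535.0 / (13.5 − 3) = 535.0/10.5 = 50.952 mL/cmH2O.
τ = R × C = 17.369 × 0.05095 L/cmH2O = 0.885 s.
Fraction remaining = e^(−Te/τ) = e^(−0.89/0.885) = 0.3658; trapped volume = 535.0 × 0.3658 = 195.7 mL.
Additional alveolar pressure from trapping ≈ V_trapped / C = 195.7 / 50.952 = 3.841 cmH2O.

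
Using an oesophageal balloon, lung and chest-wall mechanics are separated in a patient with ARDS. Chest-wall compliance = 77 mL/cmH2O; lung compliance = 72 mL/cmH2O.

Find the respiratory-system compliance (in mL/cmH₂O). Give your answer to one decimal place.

37.2

Lung and chest wall are elastances in series: 1/Crs = 1/CL + 1/Ccw.
1/Crs = 1/72 + 1/77 = 0.02688.
Crs = 37.202 mL/cmH2O.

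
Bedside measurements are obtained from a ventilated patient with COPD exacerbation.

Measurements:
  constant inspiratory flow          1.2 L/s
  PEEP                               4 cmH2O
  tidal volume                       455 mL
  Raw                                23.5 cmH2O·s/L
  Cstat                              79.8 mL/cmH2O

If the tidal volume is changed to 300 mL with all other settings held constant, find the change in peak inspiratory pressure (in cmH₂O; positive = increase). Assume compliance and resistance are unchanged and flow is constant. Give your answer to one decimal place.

PIP = Vt/C + R·V̇ + PEEP (constant-flow equation of motion).
Only the elastic term changes: ΔPIP = ΔVt / C = (300 − 455) / 79.8 = -1.942 cmH2O.

-1.9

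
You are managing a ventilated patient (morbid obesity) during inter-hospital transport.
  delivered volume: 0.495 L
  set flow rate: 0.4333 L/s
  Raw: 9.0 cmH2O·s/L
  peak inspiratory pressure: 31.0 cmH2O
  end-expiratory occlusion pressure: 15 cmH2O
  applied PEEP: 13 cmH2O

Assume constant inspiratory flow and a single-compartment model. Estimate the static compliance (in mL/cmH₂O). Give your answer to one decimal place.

Total PEEP = 15 cmH2O (set 13 + intrinsic 2); this is the baseline alveolar pressure.
Equation of motion (constant flow): PIP = Vt/C + R·V̇ + PEEP.
Vt/C = PIP − R·V̇ − PEEP = 31.0 − 9.0×0.4333 − 15 = 31.0 − 3.9 − 15 = 12.1 cmH2O.
C = Vt / 12.1 = 495 / 12.1 = 40.909 mL/cmH2O.

40.9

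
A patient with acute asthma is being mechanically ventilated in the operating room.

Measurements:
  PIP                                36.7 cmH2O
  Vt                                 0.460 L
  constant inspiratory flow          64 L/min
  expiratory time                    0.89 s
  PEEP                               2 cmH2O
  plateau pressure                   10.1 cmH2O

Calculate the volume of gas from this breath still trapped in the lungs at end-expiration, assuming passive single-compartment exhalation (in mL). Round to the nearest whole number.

Flow: 64 L/min ÷ 60 = 1.0667 L/s.
R = (PIP − Pplat)/V̇ = (36.7 − 10.1) / 1.0667 = 26.6/1.0667 = 24.937 cmH2O·s/L.
C = Vt/(Pplat − PEEP) = 460.0 / (10.1 − 2) = 460.0/8.1 = 56.79 mL/cmH2O.
τ = R × C = 24.937 × 0.05679 L/cmH2O = 1.416 s.
Fraction remaining = e^(−Te/τ) = e^(−0.89/1.416) = 0.5334.
Trapped volume = 460.0 × 0.5334 = 245.36 mL.

245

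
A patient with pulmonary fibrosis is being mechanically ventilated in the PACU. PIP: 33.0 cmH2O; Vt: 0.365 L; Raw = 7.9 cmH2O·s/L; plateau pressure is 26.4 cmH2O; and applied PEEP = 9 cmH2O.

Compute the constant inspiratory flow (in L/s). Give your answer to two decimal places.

0.84

flow = (PIP − Pplat) / Raw = 6.6 / 7.9 = 0.8354 L/s.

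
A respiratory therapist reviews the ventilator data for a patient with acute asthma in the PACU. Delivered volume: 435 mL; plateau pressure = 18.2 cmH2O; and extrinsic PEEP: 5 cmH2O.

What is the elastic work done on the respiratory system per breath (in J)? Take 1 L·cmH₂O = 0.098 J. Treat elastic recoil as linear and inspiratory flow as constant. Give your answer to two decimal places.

0.28

Elastic work ≈ ½ × (Pplat − PEEP) × Vt = 0.5 × (18.2 − 5) × 0.435 L = 0.5 × 13.2 × 0.435 = 2.871 L·cmH2O.
× 0.098 J/(L·cmH2O) → 0.2814 J.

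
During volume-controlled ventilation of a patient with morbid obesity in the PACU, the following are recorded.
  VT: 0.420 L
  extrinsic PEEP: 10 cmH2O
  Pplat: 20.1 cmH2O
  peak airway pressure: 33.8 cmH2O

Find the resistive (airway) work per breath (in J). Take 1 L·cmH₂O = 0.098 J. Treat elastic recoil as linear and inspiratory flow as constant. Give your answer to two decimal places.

With constant inspiratory flow the resistive pressure is constant at PIP − Pplat = 33.8 − 20.1 = 13.7 cmH2O, so resistive work = 13.7 × 0.420 = 5.754 L·cmH2O.
× 0.098 J/(L·cmH2O) → 0.5639 J.

0.56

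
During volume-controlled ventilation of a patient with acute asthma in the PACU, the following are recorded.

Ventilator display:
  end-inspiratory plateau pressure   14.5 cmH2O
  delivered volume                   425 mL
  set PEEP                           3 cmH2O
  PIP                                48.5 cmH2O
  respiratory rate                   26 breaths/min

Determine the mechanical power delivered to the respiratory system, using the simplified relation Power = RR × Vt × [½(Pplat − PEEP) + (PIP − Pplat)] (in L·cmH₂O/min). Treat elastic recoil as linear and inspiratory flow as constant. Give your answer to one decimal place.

439.2

Per-breath work = Vt × [½(Pplat−PEEP) + (PIP−Pplat)] = 0.425 × [0.5×11.5 + 34.0] = 0.425 × 39.75 = 16.894 L·cmH2O.
Power = 26 × 16.894 = 439.24 L·cmH2O/min.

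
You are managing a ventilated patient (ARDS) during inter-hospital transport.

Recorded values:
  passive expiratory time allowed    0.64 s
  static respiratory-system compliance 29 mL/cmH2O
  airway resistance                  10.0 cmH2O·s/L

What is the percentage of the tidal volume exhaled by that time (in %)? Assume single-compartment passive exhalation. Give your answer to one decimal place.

89.0

τ = R × C = 10.0 × 29 mL/cmH2O = 10.0 × 0.029 L/cmH2O = 0.29 s.
Passive exhalation: V(t)/V₀ = e^(−t/τ) = e^(−0.64/0.29) = 0.11.
Fraction exhaled = 1 − 0.11 = 0.89 → 89.0%.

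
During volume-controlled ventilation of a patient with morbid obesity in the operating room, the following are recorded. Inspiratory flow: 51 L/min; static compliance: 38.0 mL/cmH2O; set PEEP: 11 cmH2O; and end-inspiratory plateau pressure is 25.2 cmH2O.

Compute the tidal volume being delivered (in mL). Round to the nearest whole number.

Vt = Cstat × (Pplat − PEEP) = 38.0 × (25.2 − 11) = 38.0 × 14.2 = 539.6 mL.

540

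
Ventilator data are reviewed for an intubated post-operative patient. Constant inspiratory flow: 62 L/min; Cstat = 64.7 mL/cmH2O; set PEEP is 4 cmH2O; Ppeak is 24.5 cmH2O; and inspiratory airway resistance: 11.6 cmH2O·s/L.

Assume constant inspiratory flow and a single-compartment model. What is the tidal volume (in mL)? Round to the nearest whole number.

Flow: 62 L/min ÷ 60 = 1.0333 L/s.
Equation of motion (constant flow): PIP = Vt/C + R·V̇ + PEEP.
Vt/C = PIP − R·V̇ − PEEP = 24.5 − 11.986 − 4 = 8.514 cmH2O.
Vt = C × 8.514 = 64.7 × 8.514 = 550.86 mL.

551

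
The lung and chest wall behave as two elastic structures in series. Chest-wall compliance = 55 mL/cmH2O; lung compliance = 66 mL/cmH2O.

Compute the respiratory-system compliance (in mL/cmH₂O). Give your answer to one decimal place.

30.0

Lung and chest wall are elastances in series: 1/Crs = 1/CL + 1/Ccw.
1/Crs = 1/66 + 1/55 = 0.03333.
Crs = 30.003 mL/cmH2O.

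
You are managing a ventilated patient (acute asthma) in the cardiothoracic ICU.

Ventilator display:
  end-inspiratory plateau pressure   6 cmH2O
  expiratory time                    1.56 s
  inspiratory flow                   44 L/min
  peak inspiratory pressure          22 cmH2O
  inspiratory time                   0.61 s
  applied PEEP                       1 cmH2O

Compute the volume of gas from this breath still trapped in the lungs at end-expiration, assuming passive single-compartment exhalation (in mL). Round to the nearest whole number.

201

Flow: 44 L/min ÷ 60 = 0.7333 L/s.
Vt = flow × Ti = 0.7333 L/s × 0.61 s × 1000 mL/L = 447.31 mL.
R = (PIP − Pplat)/V̇ = (22 − 6) / 0.7333 = 16.0/0.7333 = 21.819 cmH2O·s/L.
C = Vt/(Pplat − PEEP) = 447.31 / (6 − 1) = 447.31/5.0 = 89.462 mL/cmH2O.
τ = R × C = 21.819 × 0.08946 L/cmH2O = 1.952 s.
Fraction remaining = e^(−Te/τ) = e^(−1.56/1.952) = 0.4497.
Trapped volume = 447.31 × 0.4497 = 201.16 mL.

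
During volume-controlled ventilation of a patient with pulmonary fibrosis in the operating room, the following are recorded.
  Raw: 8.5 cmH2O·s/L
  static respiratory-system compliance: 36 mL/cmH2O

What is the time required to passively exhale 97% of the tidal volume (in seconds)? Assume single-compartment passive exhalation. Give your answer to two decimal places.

1.07

τ = R × C = 8.5 × 36 mL/cmH2O = 8.5 × 0.036 L/cmH2O = 0.306 s.
Exhaled fraction f = 1 − e^(−t/τ) → t = −τ·ln(1 − f) = −0.306·ln(0.03) = 1.073 s.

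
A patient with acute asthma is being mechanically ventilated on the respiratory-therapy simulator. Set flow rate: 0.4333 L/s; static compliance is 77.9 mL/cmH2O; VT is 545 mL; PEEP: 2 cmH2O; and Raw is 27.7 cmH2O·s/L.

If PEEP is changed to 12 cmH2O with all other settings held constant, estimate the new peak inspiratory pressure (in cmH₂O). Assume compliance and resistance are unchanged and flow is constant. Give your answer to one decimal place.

PIP = Vt/C + R·V̇ + PEEP (constant-flow equation of motion).
Only the baseline term changes: ΔPIP = ΔPEEP = 12 − 2 = 10.0 cmH2O.
Original PIP = 545/77.9 + 27.7×0.4333 + 2 = 20.999 cmH2O; new PIP = 20.999 + (10.0) = 30.999 cmH2O.

31.0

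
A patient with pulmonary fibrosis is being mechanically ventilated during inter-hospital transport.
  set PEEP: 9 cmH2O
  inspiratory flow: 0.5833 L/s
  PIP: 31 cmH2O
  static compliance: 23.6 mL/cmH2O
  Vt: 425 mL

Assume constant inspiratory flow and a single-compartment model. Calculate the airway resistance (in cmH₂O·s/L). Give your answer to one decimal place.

Equation of motion (constant flow): PIP = Vt/C + R·V̇ + PEEP.
R·V̇ = PIP − Vt/C − PEEP = 31 − 425/23.6 − 9 = 31 − 18.008 − 9 = 3.992 cmH2O.
R = 3.992 / 0.5833 = 6.844 cmH2O·s/L.

6.8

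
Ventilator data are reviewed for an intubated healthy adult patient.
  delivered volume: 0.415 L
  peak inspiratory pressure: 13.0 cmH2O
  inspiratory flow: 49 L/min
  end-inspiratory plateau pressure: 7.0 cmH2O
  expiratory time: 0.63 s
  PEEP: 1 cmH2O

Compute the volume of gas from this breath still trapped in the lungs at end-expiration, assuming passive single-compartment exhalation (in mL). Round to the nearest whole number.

Flow: 49 L/min ÷ 60 = 0.8167 L/s.
R = (PIP − Pplat)/V̇ = (13.0 − 7.0) / 0.8167 = 6.0/0.8167 = 7.347 cmH2O·s/L.
C = Vt/(Pplat − PEEP) = 415.0 / (7.0 − 1) = 415.0/6.0 = 69.167 mL/cmH2O.
τ = R × C = 7.347 × 0.06917 L/cmH2O = 0.5082 s.
Fraction remaining = e^(−Te/τ) = e^(−0.63/0.5082) = 0.2895.
Trapped volume = 415.0 × 0.2895 = 120.14 mL.

120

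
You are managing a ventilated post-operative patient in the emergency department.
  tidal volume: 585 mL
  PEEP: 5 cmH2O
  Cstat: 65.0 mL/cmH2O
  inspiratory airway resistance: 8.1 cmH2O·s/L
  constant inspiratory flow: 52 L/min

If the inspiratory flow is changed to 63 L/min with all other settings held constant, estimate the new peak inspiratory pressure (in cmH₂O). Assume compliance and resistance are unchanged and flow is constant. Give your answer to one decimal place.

22.5

Flow: 52 L/min ÷ 60 = 0.8667 L/s.
New flow: 63 L/min ÷ 60 = 1.05 L/s.
PIP = Vt/C + R·V̇ + PEEP (constant-flow equation of motion).
Only the resistive term changes: ΔPIP = R × ΔV̇ = 8.1 × (1.05 − 0.8667) = 8.1 × 0.1833 = 1.485 cmH2O.
Original PIP = 585/65.0 + 8.1×0.8667 + 5 = 21.02 cmH2O; new PIP = 21.02 + (1.485) = 22.505 cmH2O.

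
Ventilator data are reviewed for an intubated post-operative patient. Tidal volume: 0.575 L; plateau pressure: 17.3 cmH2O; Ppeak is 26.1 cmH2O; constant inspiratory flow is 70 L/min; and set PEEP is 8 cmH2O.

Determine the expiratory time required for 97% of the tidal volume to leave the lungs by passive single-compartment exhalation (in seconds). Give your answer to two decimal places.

Flow: 70 L/min ÷ 60 = 1.1667 L/s.
R = (PIP − Pplat)/V̇ = (26.1 − 17.3) / 1.1667 = 8.8/1.1667 = 7.543 cmH2O·s/L.
C = Vt/(Pplat − PEEP) = 575.0 / (17.3 − 8) = 575.0/9.3 = 61.828 mL/cmH2O.
τ = R × C = 7.543 × 0.06183 L/cmH2O = 0.4664 s.
t = −τ·ln(1 − 0.97) = −0.4664·ln(0.03) = 1.635 s.

1.64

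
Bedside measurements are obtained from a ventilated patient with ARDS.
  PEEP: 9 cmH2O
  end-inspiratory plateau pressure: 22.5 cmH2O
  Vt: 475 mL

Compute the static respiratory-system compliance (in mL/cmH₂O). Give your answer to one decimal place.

Cstat = Vt / (Pplat − PEEP) = 475 / (22.5 − 9) = 475 / 13.5 = 35.185 mL/cmH2O.

35.2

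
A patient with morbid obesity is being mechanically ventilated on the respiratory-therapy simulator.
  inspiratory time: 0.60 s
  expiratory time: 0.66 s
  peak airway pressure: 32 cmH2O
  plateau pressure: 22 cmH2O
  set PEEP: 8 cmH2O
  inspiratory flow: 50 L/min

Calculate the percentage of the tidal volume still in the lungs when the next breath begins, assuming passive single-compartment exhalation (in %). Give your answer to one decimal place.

21.4

Flow: 50 L/min ÷ 60 = 0.8333 L/s.
Vt = flow × Ti = 0.8333 L/s × 0.60 s × 1000 mL/L = 499.98 mL.
R = (PIP − Pplat)/V̇ = (32 − 22) / 0.8333 = 10.0/0.8333 = 12.0 cmH2O·s/L.
C = Vt/(Pplat − PEEP) = 499.98 / (22 − 8) = 499.98/14.0 = 35.713 mL/cmH2O.
τ = R × C = 12.0 × 0.03571 L/cmH2O = 0.4285 s.
Fraction remaining at end-expiration = e^(−Te/τ) = e^(−0.66/0.4285) = 0.2143 → 21.43%.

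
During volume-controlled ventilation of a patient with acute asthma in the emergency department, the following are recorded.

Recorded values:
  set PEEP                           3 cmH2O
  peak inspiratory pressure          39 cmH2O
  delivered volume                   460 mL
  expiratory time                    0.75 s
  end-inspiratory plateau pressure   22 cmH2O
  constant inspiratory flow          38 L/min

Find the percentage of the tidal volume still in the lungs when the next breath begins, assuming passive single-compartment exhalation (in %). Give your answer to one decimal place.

Flow: 38 L/min ÷ 60 = 0.6333 L/s.
R = (PIP − Pplat)/V̇ = (39 − 22) / 0.6333 = 17.0/0.6333 = 26.844 cmH2O·s/L.
C = Vt/(Pplat − PEEP) = 460.0 / (22 − 3) = 460.0/19.0 = 24.211 mL/cmH2O.
τ = R × C = 26.844 × 0.02421 L/cmH2O = 0.6499 s.
Fraction remaining at end-expiration = e^(−Te/τ) = e^(−0.75/0.6499) = 0.3154 → 31.54%.

31.5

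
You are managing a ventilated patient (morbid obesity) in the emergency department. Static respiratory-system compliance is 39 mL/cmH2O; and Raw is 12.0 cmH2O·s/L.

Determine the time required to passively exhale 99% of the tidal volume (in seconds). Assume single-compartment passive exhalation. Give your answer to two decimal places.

τ = R × C = 12.0 × 39 mL/cmH2O = 12.0 × 0.039 L/cmH2O = 0.468 s.
Exhaled fraction f = 1 − e^(−t/τ) → t = −τ·ln(1 − f) = −0.468·ln(0.01) = 2.155 s.

2.16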